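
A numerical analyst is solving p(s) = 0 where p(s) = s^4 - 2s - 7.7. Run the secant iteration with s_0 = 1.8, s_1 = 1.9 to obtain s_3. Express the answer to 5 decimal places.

1.83629

p(1.8) = -0.8024000, p(1.9) = 1.5321000
s_2 = 1.9000000 − 1.5321000·(1.9000000 − 1.8000000) / (1.5321000 − (-0.8024000)) = 1.9000000 − (0.1532100)/(2.3345000) = 1.8343714
p(1.8343714) = -0.0460671
s_3 = 1.8343714 − (-0.0460671)·(1.8343714 − 1.9000000) / (-0.0460671 − 1.5321000) = 1.8343714 − (0.0030233)/(-1.5781671) = 1.8362871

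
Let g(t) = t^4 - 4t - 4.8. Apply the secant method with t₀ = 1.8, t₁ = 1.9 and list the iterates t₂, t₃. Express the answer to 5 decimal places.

g(1.8) = -1.5024000, g(1.9) = 0.6321000
t₂ = 1.9000000 − 0.6321000·(1.9000000 − 1.8000000) / (0.6321000 − (-1.5024000)) = 1.9000000 − (0.0632100)/(2.1345000) = 1.8703865
g(1.8703865) = -0.0431235
t₃ = 1.8703865 − (-0.0431235)·(1.8703865 − 1.9000000) / (-0.0431235 − 0.6321000) = 1.8703865 − (0.0012770)/(-0.6752235) = 1.8722778

1.87039, 1.87228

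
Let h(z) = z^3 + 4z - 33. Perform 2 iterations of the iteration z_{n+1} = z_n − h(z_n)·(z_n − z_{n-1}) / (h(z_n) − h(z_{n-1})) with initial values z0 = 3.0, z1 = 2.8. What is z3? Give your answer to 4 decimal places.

2.7945

h(3.0) = 6.000000, h(2.8) = 0.152000
z2 = 2.800000 − 0.152000·(2.800000 − 3.000000) / (0.152000 − 6.000000) = 2.800000 − (-0.030400)/(-5.848000) = 2.794802
h(2.794802) = 0.009168
z3 = 2.794802 − 0.009168·(2.794802 − 2.800000) / (0.009168 − 0.152000) = 2.794802 − (-0.000048)/(-0.142832) = 2.794468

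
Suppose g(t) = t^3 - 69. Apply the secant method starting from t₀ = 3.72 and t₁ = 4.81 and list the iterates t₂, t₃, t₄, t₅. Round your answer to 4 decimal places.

g(3.72) = -17.521152, g(4.81) = 42.284641
t₂ = 4.810000 − 42.284641·(4.810000 − 3.720000) / (42.284641 − (-17.521152)) = 4.810000 − (46.090259)/(59.805793) = 4.039335
g(4.039335) = -3.093315
t₃ = 4.039335 − (-3.093315)·(4.039335 − 4.810000) / (-3.093315 − 42.284641) = 4.039335 − (2.383911)/(-45.377956) = 4.091869
g(4.091869) = -0.488229
t₄ = 4.091869 − (-0.488229)·(4.091869 − 4.039335) / (-0.488229 − (-3.093315)) = 4.091869 − (-0.025649)/(2.605086) = 4.101715
g(4.101715) = 0.007513
t₅ = 4.101715 − 0.007513·(4.101715 − 4.091869) / (0.007513 − (-0.488229)) = 4.101715 − (0.000074)/(0.495742) = 4.101566

4.0393, 4.0919, 4.1017, 4.1016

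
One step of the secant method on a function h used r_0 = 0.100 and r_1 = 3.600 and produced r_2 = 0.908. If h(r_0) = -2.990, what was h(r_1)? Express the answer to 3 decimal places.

9.962

The secant line through (0.100, -2.990) and (3.600, h(r_1)) crosses zero at r_2 = 0.908.
So (0.100, -2.990), (3.600, h(r_1)), (0.908, 0) are collinear:
h(r_1) = -2.990 · (3.600 − 0.908) / (0.100 − 0.908) = -2.990 · (2.69200)/(-0.80800) = 9.96173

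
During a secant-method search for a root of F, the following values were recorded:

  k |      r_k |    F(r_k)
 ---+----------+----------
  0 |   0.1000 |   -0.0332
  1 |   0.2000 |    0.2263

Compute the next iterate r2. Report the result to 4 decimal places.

r2 = 0.2000 − 0.2263·(0.2000 − 0.1000) / (0.2263 − (-0.0332))
   = 0.2000 − (0.022630)/(0.259500) = 0.112794

0.1128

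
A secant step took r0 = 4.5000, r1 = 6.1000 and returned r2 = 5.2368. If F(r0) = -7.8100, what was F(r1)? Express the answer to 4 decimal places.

9.1498

The secant line through (4.5000, -7.8100) and (6.1000, F(r1)) crosses zero at r2 = 5.2368.
So (4.5000, -7.8100), (6.1000, F(r1)), (5.2368, 0) are collinear:
F(r1) = -7.8100 · (6.1000 − 5.2368) / (4.5000 − 5.2368) = -7.8100 · (0.863200)/(-0.736800) = 9.149826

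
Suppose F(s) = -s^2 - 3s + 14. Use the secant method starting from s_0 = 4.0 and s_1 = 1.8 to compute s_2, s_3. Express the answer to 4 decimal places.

2.4091, 2.5435

F(4.0) = -14.000000, F(1.8) = 5.360000
s_2 = 1.800000 − 5.360000·(1.800000 − 4.000000) / (5.360000 − (-14.000000)) = 1.800000 − (-11.792000)/(19.360000) = 2.409091
F(2.409091) = 0.969008
s_3 = 2.409091 − 0.969008·(2.409091 − 1.800000) / (0.969008 − 5.360000) = 2.409091 − (0.590214)/(-4.390992) = 2.543506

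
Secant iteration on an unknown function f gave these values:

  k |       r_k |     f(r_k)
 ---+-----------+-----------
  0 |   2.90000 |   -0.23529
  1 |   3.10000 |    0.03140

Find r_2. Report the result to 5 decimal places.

r_2 = 3.10000 − 0.03140·(3.10000 − 2.90000) / (0.03140 − (-0.23529))
   = 3.10000 − (0.0062800)/(0.2666900) = 3.0764521

3.07645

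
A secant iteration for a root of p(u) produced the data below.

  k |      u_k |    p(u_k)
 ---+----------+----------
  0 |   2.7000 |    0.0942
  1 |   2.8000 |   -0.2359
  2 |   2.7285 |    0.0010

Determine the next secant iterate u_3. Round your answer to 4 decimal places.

u_3 = 2.7285 − 0.0010·(2.7285 − 2.8000) / (0.0010 − (-0.2359))
   = 2.7285 − (-0.000071)/(0.236900) = 2.728802

2.7288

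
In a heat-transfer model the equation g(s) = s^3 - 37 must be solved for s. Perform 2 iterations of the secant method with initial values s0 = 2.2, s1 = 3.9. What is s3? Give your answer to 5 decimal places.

3.29868

g(2.2) = -26.3520000, g(3.9) = 22.3190000
s2 = 3.9000000 − 22.3190000·(3.9000000 − 2.2000000) / (22.3190000 − (-26.3520000)) = 3.9000000 − (37.9423000)/(48.6710000) = 3.1204331
g(3.1204331) = -6.6160220
s3 = 3.1204331 − (-6.6160220)·(3.1204331 − 3.9000000) / (-6.6160220 − 22.3190000) = 3.1204331 − (5.1576317)/(-28.9350220) = 3.2986819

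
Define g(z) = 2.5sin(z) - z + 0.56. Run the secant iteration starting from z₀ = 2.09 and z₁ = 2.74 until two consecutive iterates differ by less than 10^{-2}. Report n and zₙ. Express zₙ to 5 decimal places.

g(2.09) = 0.6405365, g(2.74) = -1.2027881
z₂ = 2.7400000 − (-1.2027881)·(0.6500000)/(-1.8433245) = 2.3158684;  |Δ| = 0.4241316
g(2.3158684) = 0.0817293
z₃ = 2.3158684 − 0.0817293·(-0.4241316)/(1.2845173) = 2.3428544;  |Δ| = 0.0269860
g(2.3428544) = 0.0083368
z₄ = 2.3428544 − 0.0083368·(0.0269860)/(-0.0733924) = 2.3459198;  |Δ| = 0.0030654
|z₄ − z₃| = 0.0030654 < 10^{-2}

n = 4, zₙ = 2.34592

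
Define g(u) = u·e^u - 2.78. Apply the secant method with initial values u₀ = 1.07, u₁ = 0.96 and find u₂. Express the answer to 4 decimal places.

g(1.07) = 0.339456, g(0.96) = -0.272771
u₂ = 0.960000 − (-0.272771)·(0.960000 − 1.070000) / (-0.272771 − 0.339456) = 0.960000 − (0.030005)/(-0.612227) = 1.009009

1.0090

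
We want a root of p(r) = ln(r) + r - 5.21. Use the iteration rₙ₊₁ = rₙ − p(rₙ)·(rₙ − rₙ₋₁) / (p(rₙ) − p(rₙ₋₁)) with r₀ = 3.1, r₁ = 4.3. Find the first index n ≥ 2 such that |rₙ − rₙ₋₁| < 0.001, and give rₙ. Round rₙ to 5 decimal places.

n = 4, rₙ = 3.85947

p(3.1) = -0.9785979, p(4.3) = 0.5486150
r₂ = 4.3000000 − 0.5486150·(1.2000000)/(1.5272129) = 3.8689285;  |Δ| = 0.4310715
p(3.8689285) = 0.0119060
r₃ = 3.8689285 − 0.0119060·(-0.4310715)/(-0.5367090) = 3.8593658;  |Δ| = 0.0095626
p(3.8593658) = -0.0001313
r₄ = 3.8593658 − (-0.0001313)·(-0.0095626)/(-0.0120374) = 3.8594701;  |Δ| = 0.0001043
|r₄ − r₃| = 0.0001043 < 0.001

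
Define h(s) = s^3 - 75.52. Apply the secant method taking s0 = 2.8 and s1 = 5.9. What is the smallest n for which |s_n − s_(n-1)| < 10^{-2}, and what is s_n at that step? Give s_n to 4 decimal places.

n = 6, s_n = 4.2269

h(2.8) = -53.568000, h(5.9) = 129.859000
s2 = 5.900000 − 129.859000·(3.100000)/(183.427000) = 3.705324;  |Δ| = 2.194676
h(3.705324) = -24.648043
s3 = 3.705324 − (-24.648043)·(-2.194676)/(-154.507043) = 4.055434;  |Δ| = 0.350110
h(4.055434) = -8.822135
s4 = 4.055434 − (-8.822135)·(0.350110)/(15.825908) = 4.250602;  |Δ| = 0.195168
h(4.250602) = 1.278263
s5 = 4.250602 − 1.278263·(0.195168)/(10.100398) = 4.225903;  |Δ| = 0.024700
h(4.225903) = -0.052766
s6 = 4.225903 − (-0.052766)·(-0.024700)/(-1.331029) = 4.226882;  |Δ| = 0.000979
|s6 − s5| = 0.000979 < 10^{-2}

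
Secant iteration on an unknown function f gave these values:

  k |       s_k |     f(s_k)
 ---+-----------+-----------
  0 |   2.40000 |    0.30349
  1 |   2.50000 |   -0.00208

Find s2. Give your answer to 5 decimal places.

s2 = 2.50000 − (-0.00208)·(2.50000 − 2.40000) / (-0.00208 − 0.30349)
   = 2.50000 − (-0.0002080)/(-0.3055700) = 2.4993193

2.49932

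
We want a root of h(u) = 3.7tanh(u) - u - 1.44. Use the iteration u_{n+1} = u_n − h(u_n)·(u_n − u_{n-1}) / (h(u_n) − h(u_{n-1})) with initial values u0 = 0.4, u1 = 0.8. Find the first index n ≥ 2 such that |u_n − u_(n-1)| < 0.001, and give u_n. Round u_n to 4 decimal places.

h(0.4) = -0.434189, h(0.8) = 0.216936
u2 = 0.800000 − 0.216936·(0.400000)/(0.651125) = 0.666732;  |Δ| = 0.133268
h(0.666732) = 0.049724
u3 = 0.666732 − 0.049724·(-0.133268)/(-0.167212) = 0.627102;  |Δ| = 0.039630
h(0.627102) = -0.009705
u4 = 0.627102 − (-0.009705)·(-0.039630)/(-0.059429) = 0.633573;  |Δ| = 0.006472
h(0.633573) = 0.000305
u5 = 0.633573 − 0.000305·(0.006472)/(0.010010) = 0.633376;  |Δ| = 0.000197
|u5 − u4| = 0.000197 < 0.001

n = 5, u_n = 0.6334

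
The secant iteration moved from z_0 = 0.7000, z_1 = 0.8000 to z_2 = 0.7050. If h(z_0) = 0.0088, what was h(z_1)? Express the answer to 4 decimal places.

-0.1672

The secant line through (0.7000, 0.0088) and (0.8000, h(z_1)) crosses zero at z_2 = 0.7050.
So (0.7000, 0.0088), (0.8000, h(z_1)), (0.7050, 0) are collinear:
h(z_1) = 0.0088 · (0.8000 − 0.7050) / (0.7000 − 0.7050) = 0.0088 · (0.095000)/(-0.005000) = -0.167200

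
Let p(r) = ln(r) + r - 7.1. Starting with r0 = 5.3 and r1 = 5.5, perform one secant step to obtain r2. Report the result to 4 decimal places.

p(5.3) = -0.132293, p(5.5) = 0.104748
r2 = 5.500000 − 0.104748·(5.500000 − 5.300000) / (0.104748 − (-0.132293)) = 5.500000 − (0.020950)/(0.237041) = 5.411620

5.4116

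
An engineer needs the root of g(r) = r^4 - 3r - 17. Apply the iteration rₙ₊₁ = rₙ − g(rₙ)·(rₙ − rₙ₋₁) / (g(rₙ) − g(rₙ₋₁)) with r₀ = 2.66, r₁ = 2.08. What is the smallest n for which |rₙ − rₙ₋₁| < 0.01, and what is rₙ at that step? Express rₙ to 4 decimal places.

g(2.66) = 25.084115, g(2.08) = -4.522263
r₂ = 2.080000 − (-4.522263)·(-0.580000)/(-29.606378) = 2.168593;  |Δ| = 0.088593
g(2.168593) = -1.389499
r₃ = 2.168593 − (-1.389499)·(0.088593)/(3.132764) = 2.207887;  |Δ| = 0.039294
g(2.207887) = 0.139677
r₄ = 2.207887 − 0.139677·(0.039294)/(1.529176) = 2.204298;  |Δ| = 0.003589
|r₄ − r₃| = 0.003589 < 0.01

n = 4, rₙ = 2.2043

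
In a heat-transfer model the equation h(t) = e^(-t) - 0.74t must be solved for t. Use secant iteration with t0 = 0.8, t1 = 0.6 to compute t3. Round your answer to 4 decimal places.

h(0.8) = -0.142671, h(0.6) = 0.104812
t2 = 0.600000 − 0.104812·(0.600000 − 0.800000) / (0.104812 − (-0.142671)) = 0.600000 − (-0.020962)/(0.247483) = 0.684702
h(0.684702) = -0.002439
t3 = 0.684702 − (-0.002439)·(0.684702 − 0.600000) / (-0.002439 − 0.104812) = 0.684702 − (-0.000207)/(-0.107251) = 0.682776

0.6828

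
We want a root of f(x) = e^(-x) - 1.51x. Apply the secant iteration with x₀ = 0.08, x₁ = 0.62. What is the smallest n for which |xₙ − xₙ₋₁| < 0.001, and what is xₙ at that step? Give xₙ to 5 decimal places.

f(0.08) = 0.8023163, f(0.62) = -0.3982556
x₂ = 0.6200000 − (-0.3982556)·(0.5400000)/(-1.2005719) = 0.4408704;  |Δ| = 0.1791296
f(0.4408704) = -0.0222381
x₃ = 0.4408704 − (-0.0222381)·(-0.1791296)/(0.3760174) = 0.4302764;  |Δ| = 0.0105940
f(0.4302764) = 0.0006119
x₄ = 0.4302764 − 0.0006119·(-0.0105940)/(0.0228501) = 0.4305601;  |Δ| = 0.0002837
|x₄ − x₃| = 0.0002837 < 0.001

n = 4, xₙ = 0.43056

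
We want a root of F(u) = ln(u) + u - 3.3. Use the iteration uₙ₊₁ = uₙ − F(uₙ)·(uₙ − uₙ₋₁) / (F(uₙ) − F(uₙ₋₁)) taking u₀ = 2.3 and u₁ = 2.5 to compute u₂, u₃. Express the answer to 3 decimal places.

F(2.3) = -0.16709, F(2.5) = 0.11629
u₂ = 2.50000 − 0.11629·(2.50000 − 2.30000) / (0.11629 − (-0.16709)) = 2.50000 − (0.02326)/(0.28338) = 2.41793
F(2.41793) = 0.00084
u₃ = 2.41793 − 0.00084·(2.41793 − 2.50000) / (0.00084 − 0.11629) = 2.41793 − (-0.00007)/(-0.11545) = 2.41733

2.418, 2.417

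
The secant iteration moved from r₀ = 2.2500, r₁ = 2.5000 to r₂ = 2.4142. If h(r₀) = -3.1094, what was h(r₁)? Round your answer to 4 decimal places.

The secant line through (2.2500, -3.1094) and (2.5000, h(r₁)) crosses zero at r₂ = 2.4142.
So (2.2500, -3.1094), (2.5000, h(r₁)), (2.4142, 0) are collinear:
h(r₁) = -3.1094 · (2.5000 − 2.4142) / (2.2500 − 2.4142) = -3.1094 · (0.085800)/(-0.164200) = 1.624766

1.6248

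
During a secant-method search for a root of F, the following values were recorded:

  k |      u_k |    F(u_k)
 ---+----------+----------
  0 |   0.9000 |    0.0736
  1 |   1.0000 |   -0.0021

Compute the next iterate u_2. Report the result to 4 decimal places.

u_2 = 1.0000 − (-0.0021)·(1.0000 − 0.9000) / (-0.0021 − 0.0736)
   = 1.0000 − (-0.000210)/(-0.075700) = 0.997226

0.9972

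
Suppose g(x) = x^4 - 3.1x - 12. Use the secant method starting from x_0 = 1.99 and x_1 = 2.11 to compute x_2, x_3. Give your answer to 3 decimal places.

g(1.99) = -2.48661, g(2.11) = 1.28019
x_2 = 2.11000 − 1.28019·(2.11000 − 1.99000) / (1.28019 − (-2.48661)) = 2.11000 − (0.15362)/(3.76680) = 2.06922
g(2.06922) = -0.08198
x_3 = 2.06922 − (-0.08198)·(2.06922 − 2.11000) / (-0.08198 − 1.28019) = 2.06922 − (0.00334)/(-1.36218) = 2.07167

2.069, 2.072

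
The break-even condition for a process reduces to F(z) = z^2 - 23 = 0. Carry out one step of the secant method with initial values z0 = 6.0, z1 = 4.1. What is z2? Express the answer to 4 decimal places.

F(6.0) = 13.000000, F(4.1) = -6.190000
z2 = 4.100000 − (-6.190000)·(4.100000 − 6.000000) / (-6.190000 − 13.000000) = 4.100000 − (11.761000)/(-19.190000) = 4.712871

4.7129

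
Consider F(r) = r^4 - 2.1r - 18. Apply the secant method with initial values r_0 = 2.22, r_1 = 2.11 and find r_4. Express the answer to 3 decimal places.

2.180

F(2.22) = 1.62713, F(2.11) = -2.60981
r_2 = 2.11000 − (-2.60981)·(2.11000 − 2.22000) / (-2.60981 − 1.62713) = 2.11000 − (0.28708)/(-4.23693) = 2.17776
F(2.17776) = -0.08082
r_3 = 2.17776 − (-0.08082)·(2.17776 − 2.11000) / (-0.08082 − (-2.60981)) = 2.17776 − (-0.00548)/(2.52898) = 2.17992
F(2.17992) = 0.00422
r_4 = 2.17992 − 0.00422·(2.17992 − 2.17776) / (0.00422 − (-0.08082)) = 2.17992 − (0.00001)/(0.08504) = 2.17981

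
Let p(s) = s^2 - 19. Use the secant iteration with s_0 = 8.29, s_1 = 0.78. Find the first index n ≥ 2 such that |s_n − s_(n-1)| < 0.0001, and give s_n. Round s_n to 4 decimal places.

n = 8, s_n = 4.3589

p(8.29) = 49.724100, p(0.78) = -18.391600
s_2 = 0.780000 − (-18.391600)·(-7.510000)/(-68.115700) = 2.807740;  |Δ| = 2.027740
p(2.807740) = -11.116597
s_3 = 2.807740 − (-11.116597)·(2.027740)/(7.275003) = 5.906236;  |Δ| = 3.098496
p(5.906236) = 15.883621
s_4 = 5.906236 − 15.883621·(3.098496)/(27.000218) = 4.083460;  |Δ| = 1.822775
p(4.083460) = -2.325352
s_5 = 4.083460 − (-2.325352)·(-1.822775)/(-18.208973) = 4.316235;  |Δ| = 0.232775
p(4.316235) = -0.370112
s_6 = 4.316235 − (-0.370112)·(0.232775)/(1.955240) = 4.360298;  |Δ| = 0.044063
p(4.360298) = 0.012198
s_7 = 4.360298 − 0.012198·(0.044063)/(0.382311) = 4.358892;  |Δ| = 0.001406
p(4.358892) = -0.000060
s_8 = 4.358892 − (-0.000060)·(-0.001406)/(-0.012258) = 4.358899;  |Δ| = 0.000007
|s_8 − s_7| = 0.000007 < 0.0001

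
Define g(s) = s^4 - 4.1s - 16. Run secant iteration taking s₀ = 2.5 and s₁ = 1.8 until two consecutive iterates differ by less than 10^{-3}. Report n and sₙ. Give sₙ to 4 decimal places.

g(2.5) = 12.812500, g(1.8) = -12.882400
s₂ = 1.800000 − (-12.882400)·(-0.700000)/(-25.694900) = 2.150952;  |Δ| = 0.350952
g(2.150952) = -3.413522
s₃ = 2.150952 − (-3.413522)·(0.350952)/(9.468878) = 2.277470;  |Δ| = 0.126518
g(2.277470) = 1.565991
s₄ = 2.277470 − 1.565991·(0.126518)/(4.979513) = 2.237682;  |Δ| = 0.039788
g(2.237682) = -0.102244
s₅ = 2.237682 − (-0.102244)·(-0.039788)/(-1.668235) = 2.240120;  |Δ| = 0.002439
g(2.240120) = -0.002771
s₆ = 2.240120 − (-0.002771)·(0.002439)/(0.099473) = 2.240188;  |Δ| = 0.000068
|s₆ − s₅| = 0.000068 < 10^{-3}

n = 6, sₙ = 2.2402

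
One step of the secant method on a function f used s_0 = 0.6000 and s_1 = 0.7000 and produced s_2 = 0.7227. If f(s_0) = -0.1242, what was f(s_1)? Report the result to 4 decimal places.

The secant line through (0.6000, -0.1242) and (0.7000, f(s_1)) crosses zero at s_2 = 0.7227.
So (0.6000, -0.1242), (0.7000, f(s_1)), (0.7227, 0) are collinear:
f(s_1) = -0.1242 · (0.7000 − 0.7227) / (0.6000 − 0.7227) = -0.1242 · (-0.022700)/(-0.122700) = -0.022978

-0.0230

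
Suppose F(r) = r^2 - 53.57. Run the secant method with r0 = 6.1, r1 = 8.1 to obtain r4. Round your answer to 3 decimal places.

7.319

F(6.1) = -16.36000, F(8.1) = 12.04000
r2 = 8.10000 − 12.04000·(8.10000 − 6.10000) / (12.04000 − (-16.36000)) = 8.10000 − (24.08000)/(28.40000) = 7.25211
F(7.25211) = -0.97686
r3 = 7.25211 − (-0.97686)·(7.25211 − 8.10000) / (-0.97686 − 12.04000) = 7.25211 − (0.82827)/(-13.01686) = 7.31574
F(7.31574) = -0.04990
r4 = 7.31574 − (-0.04990)·(7.31574 − 7.25211) / (-0.04990 − (-0.97686)) = 7.31574 − (-0.00318)/(0.92696) = 7.31917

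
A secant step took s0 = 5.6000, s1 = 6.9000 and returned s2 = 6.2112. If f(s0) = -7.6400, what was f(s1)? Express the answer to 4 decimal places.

8.6100

The secant line through (5.6000, -7.6400) and (6.9000, f(s1)) crosses zero at s2 = 6.2112.
So (5.6000, -7.6400), (6.9000, f(s1)), (6.2112, 0) are collinear:
f(s1) = -7.6400 · (6.9000 − 6.2112) / (5.6000 − 6.2112) = -7.6400 · (0.688800)/(-0.611200) = 8.610000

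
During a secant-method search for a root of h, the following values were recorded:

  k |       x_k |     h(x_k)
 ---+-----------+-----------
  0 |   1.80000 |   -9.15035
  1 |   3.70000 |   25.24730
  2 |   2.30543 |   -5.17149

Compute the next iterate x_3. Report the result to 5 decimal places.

2.54252

x_3 = 2.30543 − (-5.17149)·(2.30543 − 3.70000) / (-5.17149 − 25.24730)
   = 2.30543 − (7.2120048)/(-30.4187900) = 2.5425205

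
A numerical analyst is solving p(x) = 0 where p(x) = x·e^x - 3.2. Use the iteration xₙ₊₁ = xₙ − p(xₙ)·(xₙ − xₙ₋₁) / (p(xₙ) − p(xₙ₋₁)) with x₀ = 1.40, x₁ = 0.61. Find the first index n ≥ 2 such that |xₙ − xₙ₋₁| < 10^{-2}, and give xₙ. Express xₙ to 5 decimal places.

n = 5, xₙ = 1.08308

p(1.40) = 2.4772800, p(0.61) = -2.0773368
x₂ = 0.6100000 − (-2.0773368)·(-0.7900000)/(-4.5546168) = 0.9703149;  |Δ| = 0.3603149
p(0.9703149) = -0.6395572
x₃ = 0.9703149 − (-0.6395572)·(0.3603149)/(1.4377796) = 1.1305911;  |Δ| = 0.1602763
p(1.1305911) = 0.3019914
x₄ = 1.1305911 − 0.3019914·(0.1602763)/(0.9415487) = 1.0791843;  |Δ| = 0.0514069
p(1.0791843) = -0.0247393
x₅ = 1.0791843 − (-0.0247393)·(-0.0514069)/(-0.3267307) = 1.0830767;  |Δ| = 0.0038924
|x₅ − x₄| = 0.0038924 < 10^{-2}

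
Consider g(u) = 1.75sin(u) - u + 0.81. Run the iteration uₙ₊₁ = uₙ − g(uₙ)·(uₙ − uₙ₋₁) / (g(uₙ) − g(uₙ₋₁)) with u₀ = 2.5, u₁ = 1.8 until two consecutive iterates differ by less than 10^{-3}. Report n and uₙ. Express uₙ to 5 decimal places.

n = 5, uₙ = 2.21220

g(2.5) = -0.6426737, g(1.8) = 0.7142334
u₂ = 1.8000000 − 0.7142334·(-0.7000000)/(1.3569071) = 2.1684581;  |Δ| = 0.3684581
g(2.1684581) = 0.0881858
u₃ = 2.1684581 − 0.0881858·(0.3684581)/(-0.6260475) = 2.2203595;  |Δ| = 0.0519015
g(2.2203595) = -0.0167504
u₄ = 2.2203595 − (-0.0167504)·(0.0519015)/(-0.1049362) = 2.2120748;  |Δ| = 0.0082847
g(2.2120748) = 0.0002556
u₅ = 2.2120748 − 0.0002556·(-0.0082847)/(0.0170059) = 2.2121993;  |Δ| = 0.0001245
|u₅ − u₄| = 0.0001245 < 10^{-3}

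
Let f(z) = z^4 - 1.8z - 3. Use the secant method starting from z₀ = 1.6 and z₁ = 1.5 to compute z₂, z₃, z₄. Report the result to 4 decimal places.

1.5486, 1.5515, 1.5514

f(1.6) = 0.673600, f(1.5) = -0.637500
z₂ = 1.500000 − (-0.637500)·(1.500000 − 1.600000) / (-0.637500 − 0.673600) = 1.500000 − (0.063750)/(-1.311100) = 1.548623
f(1.548623) = -0.035995
z₃ = 1.548623 − (-0.035995)·(1.548623 − 1.500000) / (-0.035995 − (-0.637500)) = 1.548623 − (-0.001750)/(0.601505) = 1.551533
f(1.551533) = 0.002116
z₄ = 1.551533 − 0.002116·(1.551533 − 1.548623) / (0.002116 − (-0.035995)) = 1.551533 − (0.000006)/(0.038111) = 1.551371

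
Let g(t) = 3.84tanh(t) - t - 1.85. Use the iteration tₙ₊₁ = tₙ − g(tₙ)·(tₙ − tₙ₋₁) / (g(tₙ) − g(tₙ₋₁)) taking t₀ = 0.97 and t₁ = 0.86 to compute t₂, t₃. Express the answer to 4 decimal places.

g(0.97) = 0.055024, g(0.86) = -0.036371
t₂ = 0.860000 − (-0.036371)·(0.860000 − 0.970000) / (-0.036371 − 0.055024) = 0.860000 − (0.004001)/(-0.091395) = 0.903774
g(0.903774) = 0.003848
t₃ = 0.903774 − 0.003848·(0.903774 − 0.860000) / (0.003848 − (-0.036371)) = 0.903774 − (0.000168)/(0.040218) = 0.899587

0.9038, 0.8996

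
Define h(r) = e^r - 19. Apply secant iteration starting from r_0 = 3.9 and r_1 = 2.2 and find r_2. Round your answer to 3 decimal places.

h(3.9) = 30.40245, h(2.2) = -9.97499
r_2 = 2.20000 − (-9.97499)·(2.20000 − 3.90000) / (-9.97499 − 30.40245) = 2.20000 − (16.95748)/(-40.37744) = 2.61997

2.620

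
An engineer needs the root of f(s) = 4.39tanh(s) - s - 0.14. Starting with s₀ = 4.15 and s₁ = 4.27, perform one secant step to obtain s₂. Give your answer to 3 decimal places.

4.248

f(4.15) = 0.09782, f(4.27) = -0.02172
s₂ = 4.27000 − (-0.02172)·(4.27000 − 4.15000) / (-0.02172 − 0.09782) = 4.27000 − (-0.00261)/(-0.11953) = 4.24820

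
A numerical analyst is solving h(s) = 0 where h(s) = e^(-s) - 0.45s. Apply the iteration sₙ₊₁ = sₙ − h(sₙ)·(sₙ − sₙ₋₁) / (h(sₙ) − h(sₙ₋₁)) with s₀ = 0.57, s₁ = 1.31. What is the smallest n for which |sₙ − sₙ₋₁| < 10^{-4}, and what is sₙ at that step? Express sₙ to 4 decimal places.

h(0.57) = 0.309025, h(1.31) = -0.319680
s₂ = 1.310000 − (-0.319680)·(0.740000)/(-0.628705) = 0.933730;  |Δ| = 0.376270
h(0.933730) = -0.027093
s₃ = 0.933730 − (-0.027093)·(-0.376270)/(0.292586) = 0.898887;  |Δ| = 0.034843
h(0.898887) = 0.002523
s₄ = 0.898887 − 0.002523·(-0.034843)/(0.029617) = 0.901856;  |Δ| = 0.002968
h(0.901856) = -0.000019
s₅ = 0.901856 − (-0.000019)·(0.002968)/(-0.002542) = 0.901833;  |Δ| = 0.000022
|s₅ − s₄| = 0.000022 < 10^{-4}

n = 5, sₙ = 0.9018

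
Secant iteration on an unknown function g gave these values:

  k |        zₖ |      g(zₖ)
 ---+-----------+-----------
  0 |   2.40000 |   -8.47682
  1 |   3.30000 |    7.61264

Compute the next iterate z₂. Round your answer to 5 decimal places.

z₂ = 3.30000 − 7.61264·(3.30000 − 2.40000) / (7.61264 − (-8.47682))
   = 3.30000 − (6.8513760)/(16.0894600) = 2.8741699

2.87417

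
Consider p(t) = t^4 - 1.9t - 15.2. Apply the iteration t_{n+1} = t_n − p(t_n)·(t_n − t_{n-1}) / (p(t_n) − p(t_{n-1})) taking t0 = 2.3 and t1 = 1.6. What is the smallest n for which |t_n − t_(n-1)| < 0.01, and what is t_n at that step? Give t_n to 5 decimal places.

p(2.3) = 8.4141000, p(1.6) = -11.6864000
t2 = 1.6000000 − (-11.6864000)·(-0.7000000)/(-20.1005000) = 2.0069789;  |Δ| = 0.4069789
p(2.0069789) = -2.7887625
t3 = 2.0069789 − (-2.7887625)·(0.4069789)/(8.8976375) = 2.1345372;  |Δ| = 0.1275583
p(2.1345372) = 1.5037863
t4 = 2.1345372 − 1.5037863·(0.1275583)/(4.2925488) = 2.0898504;  |Δ| = 0.0446868
p(2.0898504) = -0.0958805
t5 = 2.0898504 − (-0.0958805)·(-0.0446868)/(-1.5996668) = 2.0925288;  |Δ| = 0.0026784
|t5 − t4| = 0.0026784 < 0.01

n = 5, t_n = 2.09253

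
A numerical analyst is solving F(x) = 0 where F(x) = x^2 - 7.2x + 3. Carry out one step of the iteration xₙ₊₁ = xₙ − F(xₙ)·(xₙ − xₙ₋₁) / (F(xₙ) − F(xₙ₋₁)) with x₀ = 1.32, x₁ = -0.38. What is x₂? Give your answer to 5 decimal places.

0.55936

F(1.32) = -4.7616000, F(-0.38) = 5.8804000
x₂ = -0.3800000 − 5.8804000·(-0.3800000 − 1.3200000) / (5.8804000 − (-4.7616000)) = -0.3800000 − (-9.9966800)/(10.6420000) = 0.5593610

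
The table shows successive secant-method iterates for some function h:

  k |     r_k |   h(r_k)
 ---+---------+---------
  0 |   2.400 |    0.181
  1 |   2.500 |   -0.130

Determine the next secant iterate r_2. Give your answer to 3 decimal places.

2.458

r_2 = 2.500 − (-0.130)·(2.500 − 2.400) / (-0.130 − 0.181)
   = 2.500 − (-0.01300)/(-0.31100) = 2.45820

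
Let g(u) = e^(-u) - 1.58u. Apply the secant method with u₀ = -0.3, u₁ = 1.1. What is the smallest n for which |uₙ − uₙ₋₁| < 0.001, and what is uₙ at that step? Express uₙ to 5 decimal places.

g(-0.3) = 1.8238588, g(1.1) = -1.4051289
u₂ = 1.1000000 − (-1.4051289)·(1.4000000)/(-3.2289877) = 0.4907749;  |Δ| = 0.6092251
g(0.4907749) = -0.1632724
u₃ = 0.4907749 − (-0.1632724)·(-0.6092251)/(1.2418565) = 0.4106773;  |Δ| = 0.0800975
g(0.4106773) = 0.0143307
u₄ = 0.4106773 − 0.0143307·(-0.0800975)/(0.1776031) = 0.4171404;  |Δ| = 0.0064630
g(0.4171404) = -0.0001533
u₅ = 0.4171404 − (-0.0001533)·(0.0064630)/(-0.0144841) = 0.4170719;  |Δ| = 0.0000684
|u₅ − u₄| = 0.0000684 < 0.001

n = 5, uₙ = 0.41707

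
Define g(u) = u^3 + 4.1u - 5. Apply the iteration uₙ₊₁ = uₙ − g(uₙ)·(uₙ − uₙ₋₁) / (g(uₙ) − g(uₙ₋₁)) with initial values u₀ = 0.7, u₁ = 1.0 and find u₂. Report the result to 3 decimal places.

0.984

g(0.7) = -1.78700, g(1.0) = 0.10000
u₂ = 1.00000 − 0.10000·(1.00000 − 0.70000) / (0.10000 − (-1.78700)) = 1.00000 − (0.03000)/(1.88700) = 0.98410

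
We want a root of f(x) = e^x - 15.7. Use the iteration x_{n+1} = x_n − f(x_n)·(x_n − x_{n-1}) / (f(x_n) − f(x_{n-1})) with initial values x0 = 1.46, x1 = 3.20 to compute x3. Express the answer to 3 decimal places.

2.686

f(1.46) = -11.39404, f(3.20) = 8.83253
x2 = 3.20000 − 8.83253·(3.20000 − 1.46000) / (8.83253 − (-11.39404)) = 3.20000 − (15.36860)/(20.22657) = 2.44018
f(2.44018) = -4.22492
x3 = 2.44018 − (-4.22492)·(2.44018 − 3.20000) / (-4.22492 − 8.83253) = 2.44018 − (3.21019)/(-13.05745) = 2.68603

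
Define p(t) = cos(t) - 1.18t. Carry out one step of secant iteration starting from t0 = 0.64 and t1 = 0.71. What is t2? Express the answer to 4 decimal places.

p(0.64) = 0.046896, p(0.71) = -0.079438
t2 = 0.710000 − (-0.079438)·(0.710000 − 0.640000) / (-0.079438 − 0.046896) = 0.710000 − (-0.005561)/(-0.126334) = 0.665984

0.6660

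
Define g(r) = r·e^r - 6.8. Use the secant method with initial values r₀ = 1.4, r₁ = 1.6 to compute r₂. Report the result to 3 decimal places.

g(1.4) = -1.12272, g(1.6) = 1.12485
r₂ = 1.60000 − 1.12485·(1.60000 − 1.40000) / (1.12485 − (-1.12272)) = 1.60000 − (0.22497)/(2.24757) = 1.49991

1.500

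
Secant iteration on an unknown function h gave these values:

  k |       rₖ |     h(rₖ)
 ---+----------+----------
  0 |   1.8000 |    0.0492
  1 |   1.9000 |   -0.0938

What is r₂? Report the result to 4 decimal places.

r₂ = 1.9000 − (-0.0938)·(1.9000 − 1.8000) / (-0.0938 − 0.0492)
   = 1.9000 − (-0.009380)/(-0.143000) = 1.834406

1.8344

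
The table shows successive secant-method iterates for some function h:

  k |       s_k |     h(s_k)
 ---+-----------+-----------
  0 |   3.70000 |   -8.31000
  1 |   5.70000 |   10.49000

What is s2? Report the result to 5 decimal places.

4.58404

s2 = 5.70000 − 10.49000·(5.70000 − 3.70000) / (10.49000 − (-8.31000))
   = 5.70000 − (20.9800000)/(18.8000000) = 4.5840426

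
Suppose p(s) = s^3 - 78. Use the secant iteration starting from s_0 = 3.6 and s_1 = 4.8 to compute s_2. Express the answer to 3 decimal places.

4.188

p(3.6) = -31.34400, p(4.8) = 32.59200
s_2 = 4.80000 − 32.59200·(4.80000 − 3.60000) / (32.59200 − (-31.34400)) = 4.80000 − (39.11040)/(63.93600) = 4.18829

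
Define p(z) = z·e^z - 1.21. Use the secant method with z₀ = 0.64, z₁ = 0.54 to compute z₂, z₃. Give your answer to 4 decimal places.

0.6387, 0.6388

p(0.64) = 0.003748, p(0.54) = -0.283356
z₂ = 0.540000 − (-0.283356)·(0.540000 − 0.640000) / (-0.283356 − 0.003748) = 0.540000 − (0.028336)/(-0.287104) = 0.638695
p(0.638695) = -0.000308
z₃ = 0.638695 − (-0.000308)·(0.638695 − 0.540000) / (-0.000308 − (-0.283356)) = 0.638695 − (-0.000030)/(0.283048) = 0.638802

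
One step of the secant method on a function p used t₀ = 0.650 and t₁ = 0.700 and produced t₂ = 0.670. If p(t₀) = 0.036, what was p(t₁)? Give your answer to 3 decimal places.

-0.054

The secant line through (0.650, 0.036) and (0.700, p(t₁)) crosses zero at t₂ = 0.670.
So (0.650, 0.036), (0.700, p(t₁)), (0.670, 0) are collinear:
p(t₁) = 0.036 · (0.700 − 0.670) / (0.650 − 0.670) = 0.036 · (0.03000)/(-0.02000) = -0.05400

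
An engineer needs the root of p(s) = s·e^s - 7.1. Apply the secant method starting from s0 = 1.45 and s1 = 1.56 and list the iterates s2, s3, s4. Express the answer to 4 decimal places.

1.5313, 1.5329, 1.5329

p(1.45) = -0.918484, p(1.56) = 0.323761
s2 = 1.560000 − 0.323761·(1.560000 − 1.450000) / (0.323761 − (-0.918484)) = 1.560000 − (0.035614)/(1.242245) = 1.531331
p(1.531331) = -0.018622
s3 = 1.531331 − (-0.018622)·(1.531331 − 1.560000) / (-0.018622 − 0.323761) = 1.531331 − (0.000534)/(-0.342383) = 1.532890
p(1.532890) = -0.000350
s4 = 1.532890 − (-0.000350)·(1.532890 − 1.531331) / (-0.000350 − (-0.018622)) = 1.532890 − (-0.000001)/(0.018272) = 1.532920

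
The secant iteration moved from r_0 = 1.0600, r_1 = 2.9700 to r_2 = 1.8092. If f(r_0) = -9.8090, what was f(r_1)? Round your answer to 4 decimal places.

15.1979

The secant line through (1.0600, -9.8090) and (2.9700, f(r_1)) crosses zero at r_2 = 1.8092.
So (1.0600, -9.8090), (2.9700, f(r_1)), (1.8092, 0) are collinear:
f(r_1) = -9.8090 · (2.9700 − 1.8092) / (1.0600 − 1.8092) = -9.8090 · (1.160800)/(-0.749200) = 15.197927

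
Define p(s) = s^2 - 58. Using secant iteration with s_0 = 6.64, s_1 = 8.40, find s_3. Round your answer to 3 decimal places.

7.613

p(6.64) = -13.91040, p(8.40) = 12.56000
s_2 = 8.40000 − 12.56000·(8.40000 − 6.64000) / (12.56000 − (-13.91040)) = 8.40000 − (22.10560)/(26.47040) = 7.56489
p(7.56489) = -0.77238
s_3 = 7.56489 − (-0.77238)·(7.56489 − 8.40000) / (-0.77238 − 12.56000) = 7.56489 − (0.64502)/(-13.33238) = 7.61327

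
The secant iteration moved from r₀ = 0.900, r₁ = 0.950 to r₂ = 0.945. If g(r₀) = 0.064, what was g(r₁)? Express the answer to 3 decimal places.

The secant line through (0.900, 0.064) and (0.950, g(r₁)) crosses zero at r₂ = 0.945.
So (0.900, 0.064), (0.950, g(r₁)), (0.945, 0) are collinear:
g(r₁) = 0.064 · (0.950 − 0.945) / (0.900 − 0.945) = 0.064 · (0.00500)/(-0.04500) = -0.00711

-0.007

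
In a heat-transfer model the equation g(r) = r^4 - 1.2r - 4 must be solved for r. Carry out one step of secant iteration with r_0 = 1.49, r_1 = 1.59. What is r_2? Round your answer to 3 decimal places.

1.554

g(1.49) = -0.85916, g(1.59) = 0.48329
r_2 = 1.59000 − 0.48329·(1.59000 − 1.49000) / (0.48329 − (-0.85916)) = 1.59000 − (0.04833)/(1.34245) = 1.55400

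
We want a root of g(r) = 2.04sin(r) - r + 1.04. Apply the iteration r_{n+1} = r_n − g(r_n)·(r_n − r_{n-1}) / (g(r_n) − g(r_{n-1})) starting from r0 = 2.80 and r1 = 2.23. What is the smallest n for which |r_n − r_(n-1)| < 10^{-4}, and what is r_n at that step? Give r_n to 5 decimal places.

g(2.80) = -1.0766242, g(2.23) = 0.4225797
r2 = 2.2300000 − 0.4225797·(-0.5700000)/(1.4992038) = 2.3906655;  |Δ| = 0.1606655
g(2.3906655) = 0.0412608
r3 = 2.3906655 − 0.0412608·(0.1606655)/(-0.3813189) = 2.4080504;  |Δ| = 0.0173849
g(2.4080504) = -0.0022602
r4 = 2.4080504 − (-0.0022602)·(0.0173849)/(-0.0435210) = 2.4071476;  |Δ| = 0.0009029
g(2.4071476) = 0.0000102
r5 = 2.4071476 − 0.0000102·(-0.0009029)/(0.0022704) = 2.4071516;  |Δ| = 0.0000041
|r5 − r4| = 0.0000041 < 10^{-4}

n = 5, r_n = 2.40715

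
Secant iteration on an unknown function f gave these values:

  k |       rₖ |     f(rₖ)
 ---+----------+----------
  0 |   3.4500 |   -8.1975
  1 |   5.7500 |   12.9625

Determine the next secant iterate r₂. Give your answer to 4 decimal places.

r₂ = 5.7500 − 12.9625·(5.7500 − 3.4500) / (12.9625 − (-8.1975))
   = 5.7500 − (29.813750)/(21.160000) = 4.341033

4.3410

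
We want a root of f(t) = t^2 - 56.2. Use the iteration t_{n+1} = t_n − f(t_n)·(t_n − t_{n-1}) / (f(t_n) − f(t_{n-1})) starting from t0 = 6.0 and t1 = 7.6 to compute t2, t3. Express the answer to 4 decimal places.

f(6.0) = -20.200000, f(7.6) = 1.560000
t2 = 7.600000 − 1.560000·(7.600000 − 6.000000) / (1.560000 − (-20.200000)) = 7.600000 − (2.496000)/(21.760000) = 7.485294
f(7.485294) = -0.170372
t3 = 7.485294 − (-0.170372)·(7.485294 − 7.600000) / (-0.170372 − 1.560000) = 7.485294 − (0.019543)/(-1.730372) = 7.496588

7.4853, 7.4966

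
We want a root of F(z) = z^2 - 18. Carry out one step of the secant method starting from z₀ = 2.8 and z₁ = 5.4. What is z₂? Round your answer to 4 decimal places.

F(2.8) = -10.160000, F(5.4) = 11.160000
z₂ = 5.400000 − 11.160000·(5.400000 − 2.800000) / (11.160000 − (-10.160000)) = 5.400000 − (29.016000)/(21.320000) = 4.039024

4.0390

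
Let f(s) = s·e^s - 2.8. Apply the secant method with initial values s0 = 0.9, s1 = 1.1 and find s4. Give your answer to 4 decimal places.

1.0149

f(0.9) = -0.586357, f(1.1) = 0.504583
s2 = 1.100000 − 0.504583·(1.100000 − 0.900000) / (0.504583 − (-0.586357)) = 1.100000 − (0.100917)/(1.090940) = 1.007496
f(1.007496) = -0.040737
s3 = 1.007496 − (-0.040737)·(1.007496 − 1.100000) / (-0.040737 − 0.504583) = 1.007496 − (0.003768)/(-0.545320) = 1.014406
f(1.014406) = -0.002547
s4 = 1.014406 − (-0.002547)·(1.014406 − 1.007496) / (-0.002547 − (-0.040737)) = 1.014406 − (-0.000018)/(0.038190) = 1.014867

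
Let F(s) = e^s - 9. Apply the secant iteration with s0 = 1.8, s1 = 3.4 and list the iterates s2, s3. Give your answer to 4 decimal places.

1.9974, 2.0986

F(1.8) = -2.950353, F(3.4) = 20.964100
s2 = 3.400000 − 20.964100·(3.400000 − 1.800000) / (20.964100 − (-2.950353)) = 3.400000 − (33.542560)/(23.914453) = 1.997394
F(1.997394) = -1.630176
s3 = 1.997394 − (-1.630176)·(1.997394 − 3.400000) / (-1.630176 − 20.964100) = 1.997394 − (2.286496)/(-22.594276) = 2.098592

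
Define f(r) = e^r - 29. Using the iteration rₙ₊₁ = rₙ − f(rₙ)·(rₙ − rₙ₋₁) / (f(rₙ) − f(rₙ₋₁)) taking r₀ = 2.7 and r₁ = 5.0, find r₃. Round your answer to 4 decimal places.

f(2.7) = -14.120268, f(5.0) = 119.413159
r₂ = 5.000000 − 119.413159·(5.000000 − 2.700000) / (119.413159 − (-14.120268)) = 5.000000 − (274.650266)/(133.533427) = 2.943210
f(2.943210) = -10.023343
r₃ = 2.943210 − (-10.023343)·(2.943210 − 5.000000) / (-10.023343 − 119.413159) = 2.943210 − (20.615915)/(-129.436502) = 3.102484

3.1025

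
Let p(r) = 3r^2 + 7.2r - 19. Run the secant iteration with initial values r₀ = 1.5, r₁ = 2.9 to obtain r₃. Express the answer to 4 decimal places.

1.5848

p(1.5) = -1.450000, p(2.9) = 27.110000
r₂ = 2.900000 − 27.110000·(2.900000 − 1.500000) / (27.110000 − (-1.450000)) = 2.900000 − (37.954000)/(28.560000) = 1.571078
p(1.571078) = -0.283373
r₃ = 1.571078 − (-0.283373)·(1.571078 − 2.900000) / (-0.283373 − 27.110000) = 1.571078 − (0.376580)/(-27.393373) = 1.584826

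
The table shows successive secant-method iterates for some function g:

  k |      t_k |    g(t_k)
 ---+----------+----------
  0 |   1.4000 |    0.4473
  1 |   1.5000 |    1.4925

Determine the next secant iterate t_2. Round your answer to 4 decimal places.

t_2 = 1.5000 − 1.4925·(1.5000 − 1.4000) / (1.4925 − 0.4473)
   = 1.5000 − (0.149250)/(1.045200) = 1.357204

1.3572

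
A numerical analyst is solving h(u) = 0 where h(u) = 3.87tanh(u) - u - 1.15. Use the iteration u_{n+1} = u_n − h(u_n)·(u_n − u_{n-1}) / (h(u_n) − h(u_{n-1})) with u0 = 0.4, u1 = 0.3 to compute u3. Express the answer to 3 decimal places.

0.435

h(0.4) = -0.07960, h(0.3) = -0.32262
u2 = 0.30000 − (-0.32262)·(0.30000 − 0.40000) / (-0.32262 − (-0.07960)) = 0.30000 − (0.03226)/(-0.24302) = 0.43275
h(0.43275) = -0.00527
u3 = 0.43275 − (-0.00527)·(0.43275 − 0.30000) / (-0.00527 − (-0.32262)) = 0.43275 − (-0.00070)/(0.31735) = 0.43496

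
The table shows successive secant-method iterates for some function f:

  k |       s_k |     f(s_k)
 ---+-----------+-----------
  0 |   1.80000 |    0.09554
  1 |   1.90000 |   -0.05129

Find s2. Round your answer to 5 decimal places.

s2 = 1.90000 − (-0.05129)·(1.90000 − 1.80000) / (-0.05129 − 0.09554)
   = 1.90000 − (-0.0051290)/(-0.1468300) = 1.8650684

1.86507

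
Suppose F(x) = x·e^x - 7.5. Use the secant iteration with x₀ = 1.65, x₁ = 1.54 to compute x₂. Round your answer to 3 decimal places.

1.565

F(1.65) = 1.09152, F(1.54) = -0.31653
x₂ = 1.54000 − (-0.31653)·(1.54000 − 1.65000) / (-0.31653 − 1.09152) = 1.54000 − (0.03482)/(-1.40805) = 1.56473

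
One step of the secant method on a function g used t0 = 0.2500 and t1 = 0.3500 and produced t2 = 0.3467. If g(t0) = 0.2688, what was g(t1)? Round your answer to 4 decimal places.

The secant line through (0.2500, 0.2688) and (0.3500, g(t1)) crosses zero at t2 = 0.3467.
So (0.2500, 0.2688), (0.3500, g(t1)), (0.3467, 0) are collinear:
g(t1) = 0.2688 · (0.3500 − 0.3467) / (0.2500 − 0.3467) = 0.2688 · (0.003300)/(-0.096700) = -0.009173

-0.0092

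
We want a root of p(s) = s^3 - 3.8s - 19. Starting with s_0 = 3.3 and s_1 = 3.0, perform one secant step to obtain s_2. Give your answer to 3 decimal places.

3.131

p(3.3) = 4.39700, p(3.0) = -3.40000
s_2 = 3.00000 − (-3.40000)·(3.00000 − 3.30000) / (-3.40000 − 4.39700) = 3.00000 − (1.02000)/(-7.79700) = 3.13082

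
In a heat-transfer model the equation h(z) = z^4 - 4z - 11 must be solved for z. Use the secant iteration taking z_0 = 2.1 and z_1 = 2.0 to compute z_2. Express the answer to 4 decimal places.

h(2.1) = 0.048100, h(2.0) = -3.000000
z_2 = 2.000000 − (-3.000000)·(2.000000 − 2.100000) / (-3.000000 − 0.048100) = 2.000000 − (0.300000)/(-3.048100) = 2.098422

2.0984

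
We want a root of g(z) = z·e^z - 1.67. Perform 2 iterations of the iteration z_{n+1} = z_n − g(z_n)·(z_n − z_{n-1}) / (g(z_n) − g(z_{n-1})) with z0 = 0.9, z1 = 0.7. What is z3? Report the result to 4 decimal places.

0.7722

g(0.9) = 0.543643, g(0.7) = -0.260373
z2 = 0.700000 − (-0.260373)·(0.700000 − 0.900000) / (-0.260373 − 0.543643) = 0.700000 − (0.052075)/(-0.804016) = 0.764768
g(0.764768) = -0.026899
z3 = 0.764768 − (-0.026899)·(0.764768 − 0.700000) / (-0.026899 − (-0.260373)) = 0.764768 − (-0.001742)/(0.233475) = 0.772230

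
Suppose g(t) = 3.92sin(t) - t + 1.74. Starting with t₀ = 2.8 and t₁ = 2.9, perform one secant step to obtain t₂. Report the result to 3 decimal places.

2.853

g(2.8) = 0.25315, g(2.9) = -0.22214
t₂ = 2.90000 − (-0.22214)·(2.90000 − 2.80000) / (-0.22214 − 0.25315) = 2.90000 − (-0.02221)/(-0.47530) = 2.85326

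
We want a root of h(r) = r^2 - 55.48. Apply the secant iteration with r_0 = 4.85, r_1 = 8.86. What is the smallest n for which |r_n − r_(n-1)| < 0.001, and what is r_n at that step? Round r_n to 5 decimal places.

h(4.85) = -31.9575000, h(8.86) = 23.0196000
r_2 = 8.8600000 − 23.0196000·(4.0100000)/(54.9771000) = 7.1809628;  |Δ| = 1.6790372
h(7.1809628) = -3.9137733
r_3 = 7.1809628 − (-3.9137733)·(-1.6790372)/(-26.9333733) = 7.4249490;  |Δ| = 0.2439862
h(7.4249490) = -0.3501326
r_4 = 7.4249490 − (-0.3501326)·(0.2439862)/(3.5636406) = 7.4489210;  |Δ| = 0.0239720
h(7.4489210) = 0.0064235
r_5 = 7.4489210 − 0.0064235·(0.0239720)/(0.3565561) = 7.4484891;  |Δ| = 0.0004319
|r_5 − r_4| = 0.0004319 < 0.001

n = 5, r_n = 7.44849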